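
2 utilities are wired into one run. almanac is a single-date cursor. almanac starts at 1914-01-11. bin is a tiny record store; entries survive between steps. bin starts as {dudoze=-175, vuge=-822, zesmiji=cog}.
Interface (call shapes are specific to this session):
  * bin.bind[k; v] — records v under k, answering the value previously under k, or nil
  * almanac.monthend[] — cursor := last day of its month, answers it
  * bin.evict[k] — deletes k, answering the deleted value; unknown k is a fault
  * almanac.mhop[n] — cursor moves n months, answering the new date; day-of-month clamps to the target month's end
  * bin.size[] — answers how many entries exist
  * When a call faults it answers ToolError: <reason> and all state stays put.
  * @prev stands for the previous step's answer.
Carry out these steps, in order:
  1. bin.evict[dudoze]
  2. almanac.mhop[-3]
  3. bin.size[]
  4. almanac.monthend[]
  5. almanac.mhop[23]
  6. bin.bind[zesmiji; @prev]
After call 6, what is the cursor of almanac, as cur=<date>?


Answer: cur=1915-09-30

Derivation:
==> bin.evict(k: dudoze)
<== -175
==> almanac.mhop(n: -3)
<== 1913-10-11
==> bin.size()
<== 2
==> almanac.monthend()
<== 1913-10-31
==> almanac.mhop(n: 23)
<== 1915-09-30
==> bin.bind(k: zesmiji, v: @prev)
<== cog


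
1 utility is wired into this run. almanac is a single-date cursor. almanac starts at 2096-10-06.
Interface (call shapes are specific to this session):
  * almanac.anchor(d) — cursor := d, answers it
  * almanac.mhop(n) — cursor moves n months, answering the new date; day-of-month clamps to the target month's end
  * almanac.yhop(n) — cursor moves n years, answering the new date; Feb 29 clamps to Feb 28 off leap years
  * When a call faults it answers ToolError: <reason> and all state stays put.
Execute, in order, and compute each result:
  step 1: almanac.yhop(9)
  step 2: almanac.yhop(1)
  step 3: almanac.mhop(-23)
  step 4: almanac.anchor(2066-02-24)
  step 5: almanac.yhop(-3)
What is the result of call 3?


Answer: 2104-11-06

Derivation:
>>> almanac.yhop n→9
= 2105-10-06
>>> almanac.yhop n→1
= 2106-10-06
>>> almanac.mhop n→-23
= 2104-11-06
>>> almanac.anchor d→2066-02-24
= 2066-02-24
>>> almanac.yhop n→-3
= 2063-02-24


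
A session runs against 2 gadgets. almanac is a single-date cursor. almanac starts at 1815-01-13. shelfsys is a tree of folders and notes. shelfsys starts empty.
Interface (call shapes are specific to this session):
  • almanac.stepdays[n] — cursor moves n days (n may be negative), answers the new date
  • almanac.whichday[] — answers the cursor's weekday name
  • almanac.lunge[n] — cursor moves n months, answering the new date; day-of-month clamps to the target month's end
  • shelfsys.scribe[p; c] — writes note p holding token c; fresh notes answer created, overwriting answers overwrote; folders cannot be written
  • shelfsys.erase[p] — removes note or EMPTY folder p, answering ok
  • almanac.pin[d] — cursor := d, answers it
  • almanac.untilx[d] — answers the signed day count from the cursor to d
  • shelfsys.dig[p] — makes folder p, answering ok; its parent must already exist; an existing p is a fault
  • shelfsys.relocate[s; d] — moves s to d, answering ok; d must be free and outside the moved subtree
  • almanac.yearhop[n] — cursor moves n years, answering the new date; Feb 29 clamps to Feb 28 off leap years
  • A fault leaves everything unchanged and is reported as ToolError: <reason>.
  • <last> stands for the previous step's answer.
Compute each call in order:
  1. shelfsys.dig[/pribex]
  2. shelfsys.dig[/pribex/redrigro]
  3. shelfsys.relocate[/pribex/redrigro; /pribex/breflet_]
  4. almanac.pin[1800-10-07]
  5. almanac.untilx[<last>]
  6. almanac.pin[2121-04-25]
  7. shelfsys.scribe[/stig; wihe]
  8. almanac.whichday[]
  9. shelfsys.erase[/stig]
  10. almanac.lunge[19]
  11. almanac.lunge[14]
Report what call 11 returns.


==> shelfsys.dig(p: /pribex)
<== ok
==> shelfsys.dig(p: /pribex/redrigro)
<== ok
==> shelfsys.relocate(s: /pribex/redrigro, d: /pribex/breflet_)
<== ok
==> almanac.pin(d: 1800-10-07)
<== 1800-10-07
==> almanac.untilx(d: <last>)
<== 0
==> almanac.pin(d: 2121-04-25)
<== 2121-04-25
==> shelfsys.scribe(p: /stig, c: wihe)
<== created
==> almanac.whichday()
<== Friday
==> shelfsys.erase(p: /stig)
<== ok
==> almanac.lunge(n: 19)
<== 2122-11-25
==> almanac.lunge(n: 14)
<== 2124-01-25

Answer: 2124-01-25


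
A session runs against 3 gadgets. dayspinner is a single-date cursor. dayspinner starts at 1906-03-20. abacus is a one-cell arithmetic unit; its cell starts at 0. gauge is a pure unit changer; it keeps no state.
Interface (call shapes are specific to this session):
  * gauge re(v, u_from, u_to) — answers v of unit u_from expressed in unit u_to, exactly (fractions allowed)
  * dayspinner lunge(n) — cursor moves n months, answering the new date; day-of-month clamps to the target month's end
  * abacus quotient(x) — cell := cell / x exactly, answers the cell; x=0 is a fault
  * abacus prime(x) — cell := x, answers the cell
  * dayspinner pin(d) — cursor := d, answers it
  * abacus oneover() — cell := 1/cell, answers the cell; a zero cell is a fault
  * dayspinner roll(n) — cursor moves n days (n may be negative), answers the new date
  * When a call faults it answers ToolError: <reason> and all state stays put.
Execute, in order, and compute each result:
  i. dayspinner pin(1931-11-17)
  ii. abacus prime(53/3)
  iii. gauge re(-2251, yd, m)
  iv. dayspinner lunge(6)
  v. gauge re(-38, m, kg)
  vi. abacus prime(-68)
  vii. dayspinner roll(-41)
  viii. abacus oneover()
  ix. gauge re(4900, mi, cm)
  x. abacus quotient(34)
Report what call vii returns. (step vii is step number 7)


Do: dayspinner pin[d: 1931-11-17]
See: 1931-11-17
Do: abacus prime[x: 53/3]
See: 53/3
Do: gauge re[v: -2251; u_from: yd; u_to: m]
See: -2572893/1250
Do: dayspinner lunge[n: 6]
See: 1932-05-17
Do: gauge re[v: -38; u_from: m; u_to: kg]
See: ToolError: incompatible units
Do: abacus prime[x: -68]
See: -68
Do: dayspinner roll[n: -41]
See: 1932-04-06
Do: abacus oneover[]
See: -1/68
Do: gauge re[v: 4900; u_from: mi; u_to: cm]
See: 788578560
Do: abacus quotient[x: 34]
See: -1/2312

Answer: 1932-04-06


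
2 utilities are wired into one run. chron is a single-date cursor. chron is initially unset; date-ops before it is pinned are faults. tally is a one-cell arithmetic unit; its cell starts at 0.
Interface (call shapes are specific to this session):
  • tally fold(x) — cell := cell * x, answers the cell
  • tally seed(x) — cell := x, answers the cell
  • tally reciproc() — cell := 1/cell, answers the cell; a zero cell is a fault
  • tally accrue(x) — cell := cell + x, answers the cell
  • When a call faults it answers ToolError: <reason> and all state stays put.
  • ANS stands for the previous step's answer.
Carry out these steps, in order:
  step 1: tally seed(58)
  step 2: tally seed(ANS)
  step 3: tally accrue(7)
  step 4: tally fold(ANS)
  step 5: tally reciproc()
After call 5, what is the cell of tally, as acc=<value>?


Answer: acc=1/4225

Derivation:
==> tally seed(x=58)
<== 58
==> tally seed(x=ANS)
<== 58
==> tally accrue(x=7)
<== 65
==> tally fold(x=ANS)
<== 4225
==> tally reciproc()
<== 1/4225


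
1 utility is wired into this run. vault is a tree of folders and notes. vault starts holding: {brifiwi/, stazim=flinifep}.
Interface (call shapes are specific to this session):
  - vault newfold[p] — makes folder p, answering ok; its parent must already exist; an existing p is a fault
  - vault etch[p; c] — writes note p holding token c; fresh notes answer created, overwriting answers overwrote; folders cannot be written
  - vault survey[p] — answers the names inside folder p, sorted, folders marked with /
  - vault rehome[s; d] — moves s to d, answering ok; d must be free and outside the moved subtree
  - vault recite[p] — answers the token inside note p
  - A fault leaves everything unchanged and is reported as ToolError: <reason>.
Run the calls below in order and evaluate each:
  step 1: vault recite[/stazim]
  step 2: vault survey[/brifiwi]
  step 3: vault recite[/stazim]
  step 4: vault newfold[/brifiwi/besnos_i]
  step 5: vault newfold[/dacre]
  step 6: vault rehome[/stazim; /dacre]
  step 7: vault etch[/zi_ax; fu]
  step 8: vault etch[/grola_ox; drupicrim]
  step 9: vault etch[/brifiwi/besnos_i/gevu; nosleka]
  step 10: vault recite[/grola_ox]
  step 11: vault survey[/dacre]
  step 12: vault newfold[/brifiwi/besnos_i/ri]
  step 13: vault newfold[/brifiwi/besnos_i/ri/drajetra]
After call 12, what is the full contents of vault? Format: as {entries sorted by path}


! vault recite(p→/stazim) => flinifep
! vault survey(p→/brifiwi) => []
! vault recite(p→/stazim) => flinifep
! vault newfold(p→/brifiwi/besnos_i) => ok
! vault newfold(p→/dacre) => ok
! vault rehome(s→/stazim, d→/dacre) => ToolError: exists
! vault etch(p→/zi_ax, c→fu) => created
! vault etch(p→/grola_ox, c→drupicrim) => created
! vault etch(p→/brifiwi/besnos_i/gevu, c→nosleka) => created
! vault recite(p→/grola_ox) => drupicrim
! vault survey(p→/dacre) => []
! vault newfold(p→/brifiwi/besnos_i/ri) => ok
! vault newfold(p→/brifiwi/besnos_i/ri/drajetra) => ok

Answer: {brifiwi/, brifiwi/besnos_i/, brifiwi/besnos_i/gevu=nosleka, brifiwi/besnos_i/ri/, dacre/, grola_ox=drupicrim, stazim=flinifep, zi_ax=fu}


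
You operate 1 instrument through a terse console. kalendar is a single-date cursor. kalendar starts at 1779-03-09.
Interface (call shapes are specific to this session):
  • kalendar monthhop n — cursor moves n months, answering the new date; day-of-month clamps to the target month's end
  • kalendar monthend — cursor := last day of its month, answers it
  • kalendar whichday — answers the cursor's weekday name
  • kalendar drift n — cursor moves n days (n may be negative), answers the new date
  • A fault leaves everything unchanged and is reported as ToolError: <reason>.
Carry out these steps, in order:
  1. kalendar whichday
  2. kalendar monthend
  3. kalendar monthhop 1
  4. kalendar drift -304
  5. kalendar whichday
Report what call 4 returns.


I call kalendar whichday, and observe Tuesday.
Now I run kalendar monthend, yielding 1779-03-31.
Calling kalendar monthhop passing 1: 1779-04-30.
I call kalendar drift passing -304: 1778-06-30.
I use kalendar whichday, giving Tuesday.

Answer: 1778-06-30


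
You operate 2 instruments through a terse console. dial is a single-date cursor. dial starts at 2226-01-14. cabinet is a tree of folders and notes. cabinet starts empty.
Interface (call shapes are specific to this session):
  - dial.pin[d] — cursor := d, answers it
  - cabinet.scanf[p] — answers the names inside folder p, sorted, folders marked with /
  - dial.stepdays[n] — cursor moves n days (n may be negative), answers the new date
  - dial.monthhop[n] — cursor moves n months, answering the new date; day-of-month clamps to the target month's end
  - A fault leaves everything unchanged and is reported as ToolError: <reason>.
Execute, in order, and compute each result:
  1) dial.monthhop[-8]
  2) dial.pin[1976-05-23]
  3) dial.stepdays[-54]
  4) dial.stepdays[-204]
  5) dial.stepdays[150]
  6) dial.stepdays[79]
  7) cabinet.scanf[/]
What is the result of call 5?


$ dial.monthhop n=-8
  2225-05-14
$ dial.pin d=1976-05-23
  1976-05-23
$ dial.stepdays n=-54
  1976-03-30
$ dial.stepdays n=-204
  1975-09-08
$ dial.stepdays n=150
  1976-02-05
$ dial.stepdays n=79
  1976-04-24
$ cabinet.scanf p=/
  []

Answer: 1976-02-05


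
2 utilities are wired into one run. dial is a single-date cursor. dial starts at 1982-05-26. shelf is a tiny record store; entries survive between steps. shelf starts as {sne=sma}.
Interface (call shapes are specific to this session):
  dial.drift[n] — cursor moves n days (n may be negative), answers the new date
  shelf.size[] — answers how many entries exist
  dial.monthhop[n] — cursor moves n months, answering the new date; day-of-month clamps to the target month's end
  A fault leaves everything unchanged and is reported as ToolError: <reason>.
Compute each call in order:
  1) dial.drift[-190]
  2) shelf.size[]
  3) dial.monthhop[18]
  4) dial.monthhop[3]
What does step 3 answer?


Answer: 1983-05-17

Derivation:
→ dial.drift(n: -190)
← 1981-11-17
→ shelf.size()
← 1
→ dial.monthhop(n: 18)
← 1983-05-17
→ dial.monthhop(n: 3)
← 1983-08-17


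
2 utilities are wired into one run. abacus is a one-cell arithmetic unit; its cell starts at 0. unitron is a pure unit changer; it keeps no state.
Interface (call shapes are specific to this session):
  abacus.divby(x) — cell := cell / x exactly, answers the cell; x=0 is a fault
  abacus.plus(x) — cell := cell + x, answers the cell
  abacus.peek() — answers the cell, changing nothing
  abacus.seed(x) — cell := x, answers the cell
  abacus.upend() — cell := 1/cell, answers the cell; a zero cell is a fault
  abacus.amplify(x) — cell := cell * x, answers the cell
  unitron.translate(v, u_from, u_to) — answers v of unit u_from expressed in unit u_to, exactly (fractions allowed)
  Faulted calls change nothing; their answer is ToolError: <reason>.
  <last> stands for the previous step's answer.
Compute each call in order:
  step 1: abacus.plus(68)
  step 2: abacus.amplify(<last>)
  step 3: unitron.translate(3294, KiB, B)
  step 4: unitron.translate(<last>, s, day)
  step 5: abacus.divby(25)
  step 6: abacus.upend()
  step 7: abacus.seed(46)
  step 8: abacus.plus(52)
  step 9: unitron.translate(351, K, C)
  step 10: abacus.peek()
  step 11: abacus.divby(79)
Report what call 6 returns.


Answer: 25/4624

Derivation:
>>> plus x='68'
= 68
>>> amplify x='<last>'
= 4624
>>> translate v='3294' u_from='KiB' u_to='B'
= 3373056
>>> translate v='<last>' u_from='s' u_to='day'
= 976/25
>>> divby x='25'
= 4624/25
>>> upend
= 25/4624
>>> seed x='46'
= 46
>>> plus x='52'
= 98
>>> translate v='351' u_from='K' u_to='C'
= 1557/20
>>> peek
= 98
>>> divby x='79'
= 98/79


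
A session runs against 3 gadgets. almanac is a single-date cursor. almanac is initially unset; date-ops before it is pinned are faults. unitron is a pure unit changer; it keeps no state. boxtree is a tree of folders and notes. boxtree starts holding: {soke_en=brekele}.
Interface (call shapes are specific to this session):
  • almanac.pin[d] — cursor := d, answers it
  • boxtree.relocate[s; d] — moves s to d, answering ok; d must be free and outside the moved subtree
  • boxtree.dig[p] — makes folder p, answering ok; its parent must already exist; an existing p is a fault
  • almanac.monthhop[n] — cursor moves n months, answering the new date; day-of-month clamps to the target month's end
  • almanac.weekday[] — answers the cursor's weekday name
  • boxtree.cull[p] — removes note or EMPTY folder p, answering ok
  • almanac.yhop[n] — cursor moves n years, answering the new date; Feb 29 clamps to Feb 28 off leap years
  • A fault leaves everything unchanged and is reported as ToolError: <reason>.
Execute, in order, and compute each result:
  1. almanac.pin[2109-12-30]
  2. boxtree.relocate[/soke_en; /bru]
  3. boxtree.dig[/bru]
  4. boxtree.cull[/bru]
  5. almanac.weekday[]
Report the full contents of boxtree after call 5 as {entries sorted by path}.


Answer: {}

Derivation:
CALL almanac.pin[d: 2109-12-30]
RET  2109-12-30
CALL boxtree.relocate[s: /soke_en; d: /bru]
RET  ok
CALL boxtree.dig[p: /bru]
RET  ToolError: exists
CALL boxtree.cull[p: /bru]
RET  ok
CALL almanac.weekday[]
RET  Monday


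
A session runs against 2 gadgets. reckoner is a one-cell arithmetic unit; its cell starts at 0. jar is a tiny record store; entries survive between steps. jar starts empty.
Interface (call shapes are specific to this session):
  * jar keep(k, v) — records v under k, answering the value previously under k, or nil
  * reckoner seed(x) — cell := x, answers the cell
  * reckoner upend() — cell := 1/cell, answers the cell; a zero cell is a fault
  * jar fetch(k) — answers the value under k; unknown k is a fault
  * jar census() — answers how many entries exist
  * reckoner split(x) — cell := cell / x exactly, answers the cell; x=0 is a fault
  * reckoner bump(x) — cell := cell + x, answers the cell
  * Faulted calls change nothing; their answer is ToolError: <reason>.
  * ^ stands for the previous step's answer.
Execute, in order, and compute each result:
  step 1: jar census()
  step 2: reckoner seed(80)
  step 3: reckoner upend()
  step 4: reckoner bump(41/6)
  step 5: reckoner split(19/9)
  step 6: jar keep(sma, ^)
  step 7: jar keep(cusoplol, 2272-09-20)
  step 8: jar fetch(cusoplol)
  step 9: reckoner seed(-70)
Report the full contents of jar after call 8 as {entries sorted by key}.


Do: jar census[]
See: 0
Do: reckoner seed[x='80']
See: 80
Do: reckoner upend[]
See: 1/80
Do: reckoner bump[x='41/6']
See: 1643/240
Do: reckoner split[x='19/9']
See: 4929/1520
Do: jar keep[k='sma'; v='^']
See: nil
Do: jar keep[k='cusoplol'; v='2272-09-20']
See: nil
Do: jar fetch[k='cusoplol']
See: 2272-09-20
Do: reckoner seed[x='-70']
See: -70

Answer: {cusoplol=2272-09-20, sma=4929/1520}


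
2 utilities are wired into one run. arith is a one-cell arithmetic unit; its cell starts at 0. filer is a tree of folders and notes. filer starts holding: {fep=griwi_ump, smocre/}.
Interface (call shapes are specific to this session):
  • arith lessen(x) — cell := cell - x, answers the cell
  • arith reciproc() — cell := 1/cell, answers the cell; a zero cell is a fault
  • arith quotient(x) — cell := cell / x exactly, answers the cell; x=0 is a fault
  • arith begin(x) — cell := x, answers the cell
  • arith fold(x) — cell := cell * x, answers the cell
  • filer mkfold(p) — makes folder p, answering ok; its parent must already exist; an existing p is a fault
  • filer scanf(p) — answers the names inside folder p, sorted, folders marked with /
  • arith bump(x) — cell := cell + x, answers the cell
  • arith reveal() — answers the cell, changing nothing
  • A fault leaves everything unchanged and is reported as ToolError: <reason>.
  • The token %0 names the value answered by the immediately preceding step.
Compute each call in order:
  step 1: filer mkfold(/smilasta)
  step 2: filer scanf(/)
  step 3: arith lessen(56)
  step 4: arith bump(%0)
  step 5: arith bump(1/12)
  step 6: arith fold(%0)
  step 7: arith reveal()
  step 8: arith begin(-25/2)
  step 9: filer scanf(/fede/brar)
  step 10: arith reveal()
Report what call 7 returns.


Answer: 1803649/144

Derivation:
~$ filer mkfold /smilasta
[out] ok
~$ filer scanf /
[out] [fep, smilasta/, smocre/]
~$ arith lessen 56
[out] -56
~$ arith bump %0
[out] -112
~$ arith bump 1/12
[out] -1343/12
~$ arith fold %0
[out] 1803649/144
~$ arith reveal
[out] 1803649/144
~$ arith begin -25/2
[out] -25/2
~$ filer scanf /fede/brar
[out] ToolError: not found
~$ arith reveal
[out] -25/2


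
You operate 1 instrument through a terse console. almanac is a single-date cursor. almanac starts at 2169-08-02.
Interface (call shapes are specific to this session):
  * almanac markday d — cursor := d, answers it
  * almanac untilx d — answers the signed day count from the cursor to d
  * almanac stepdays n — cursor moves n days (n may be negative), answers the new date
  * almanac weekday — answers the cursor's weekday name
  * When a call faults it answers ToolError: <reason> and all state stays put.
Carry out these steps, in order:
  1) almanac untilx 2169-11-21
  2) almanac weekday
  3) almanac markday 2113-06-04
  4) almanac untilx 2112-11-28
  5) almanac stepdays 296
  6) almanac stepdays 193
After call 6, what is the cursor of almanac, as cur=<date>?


Answer: cur=2114-10-06

Derivation:
Then almanac untilx on 2169-11-21, yielding 111.
Using almanac weekday(), and observe Wednesday.
Using almanac markday on 2113-06-04: 2113-06-04.
I invoke almanac untilx on 2112-11-28, and get -188.
I call almanac stepdays on 296, — result: 2114-03-27.
Now I run almanac stepdays on 193, — result: 2114-10-06.


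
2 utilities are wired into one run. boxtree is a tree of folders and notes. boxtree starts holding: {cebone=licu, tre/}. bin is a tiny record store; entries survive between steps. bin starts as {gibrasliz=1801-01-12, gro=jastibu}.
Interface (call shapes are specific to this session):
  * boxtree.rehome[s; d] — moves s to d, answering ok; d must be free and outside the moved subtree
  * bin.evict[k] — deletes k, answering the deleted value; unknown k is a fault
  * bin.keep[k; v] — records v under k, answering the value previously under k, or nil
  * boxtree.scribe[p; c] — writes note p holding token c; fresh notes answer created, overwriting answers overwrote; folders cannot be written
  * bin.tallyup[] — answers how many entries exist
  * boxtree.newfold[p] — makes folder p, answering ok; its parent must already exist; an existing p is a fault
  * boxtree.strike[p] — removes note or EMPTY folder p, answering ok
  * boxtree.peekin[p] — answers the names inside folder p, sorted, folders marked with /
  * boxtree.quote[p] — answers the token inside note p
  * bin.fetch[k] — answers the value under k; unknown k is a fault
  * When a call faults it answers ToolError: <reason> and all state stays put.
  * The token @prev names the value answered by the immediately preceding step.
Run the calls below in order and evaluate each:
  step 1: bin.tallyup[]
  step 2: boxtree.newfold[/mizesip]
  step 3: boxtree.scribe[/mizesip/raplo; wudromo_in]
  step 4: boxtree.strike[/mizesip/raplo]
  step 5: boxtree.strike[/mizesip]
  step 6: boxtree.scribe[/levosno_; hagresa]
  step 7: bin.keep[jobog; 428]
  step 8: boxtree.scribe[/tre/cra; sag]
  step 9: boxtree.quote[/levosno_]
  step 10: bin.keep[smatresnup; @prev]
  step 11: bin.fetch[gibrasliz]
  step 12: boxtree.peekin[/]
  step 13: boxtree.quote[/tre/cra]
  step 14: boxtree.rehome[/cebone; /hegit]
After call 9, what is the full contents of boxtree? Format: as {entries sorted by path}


Answer: {cebone=licu, levosno_=hagresa, tre/, tre/cra=sag}

Derivation:
[in] bin.tallyup
[out] 2
[in] boxtree.newfold p→/mizesip
[out] ok
[in] boxtree.scribe p→/mizesip/raplo c→wudromo_in
[out] created
[in] boxtree.strike p→/mizesip/raplo
[out] ok
[in] boxtree.strike p→/mizesip
[out] ok
[in] boxtree.scribe p→/levosno_ c→hagresa
[out] created
[in] bin.keep k→jobog v→428
[out] nil
[in] boxtree.scribe p→/tre/cra c→sag
[out] created
[in] boxtree.quote p→/levosno_
[out] hagresa
[in] bin.keep k→smatresnup v→@prev
[out] nil
[in] bin.fetch k→gibrasliz
[out] 1801-01-12
[in] boxtree.peekin p→/
[out] [cebone, levosno_, tre/]
[in] boxtree.quote p→/tre/cra
[out] sag
[in] boxtree.rehome s→/cebone d→/hegit
[out] ok


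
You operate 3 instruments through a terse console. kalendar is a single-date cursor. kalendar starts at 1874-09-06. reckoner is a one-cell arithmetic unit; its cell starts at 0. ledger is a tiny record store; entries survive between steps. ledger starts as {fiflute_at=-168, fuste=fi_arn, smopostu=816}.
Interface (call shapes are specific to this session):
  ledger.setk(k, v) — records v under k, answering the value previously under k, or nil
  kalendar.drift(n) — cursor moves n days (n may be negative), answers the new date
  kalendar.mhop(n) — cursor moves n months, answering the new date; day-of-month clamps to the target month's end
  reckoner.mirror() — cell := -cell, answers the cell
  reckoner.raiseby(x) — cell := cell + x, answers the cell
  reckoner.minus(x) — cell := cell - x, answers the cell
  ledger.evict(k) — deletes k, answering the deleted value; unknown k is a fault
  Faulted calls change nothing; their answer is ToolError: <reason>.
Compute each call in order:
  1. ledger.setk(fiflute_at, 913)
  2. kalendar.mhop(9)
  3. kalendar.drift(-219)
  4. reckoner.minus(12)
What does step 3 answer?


I run setk(k→fiflute_at, v→913), → -168.
Invoking mhop(n→9), and see 1875-06-06.
Calling drift(n→-219), giving 1874-10-30.
Using minus(x→12), yielding -12.

Answer: 1874-10-30


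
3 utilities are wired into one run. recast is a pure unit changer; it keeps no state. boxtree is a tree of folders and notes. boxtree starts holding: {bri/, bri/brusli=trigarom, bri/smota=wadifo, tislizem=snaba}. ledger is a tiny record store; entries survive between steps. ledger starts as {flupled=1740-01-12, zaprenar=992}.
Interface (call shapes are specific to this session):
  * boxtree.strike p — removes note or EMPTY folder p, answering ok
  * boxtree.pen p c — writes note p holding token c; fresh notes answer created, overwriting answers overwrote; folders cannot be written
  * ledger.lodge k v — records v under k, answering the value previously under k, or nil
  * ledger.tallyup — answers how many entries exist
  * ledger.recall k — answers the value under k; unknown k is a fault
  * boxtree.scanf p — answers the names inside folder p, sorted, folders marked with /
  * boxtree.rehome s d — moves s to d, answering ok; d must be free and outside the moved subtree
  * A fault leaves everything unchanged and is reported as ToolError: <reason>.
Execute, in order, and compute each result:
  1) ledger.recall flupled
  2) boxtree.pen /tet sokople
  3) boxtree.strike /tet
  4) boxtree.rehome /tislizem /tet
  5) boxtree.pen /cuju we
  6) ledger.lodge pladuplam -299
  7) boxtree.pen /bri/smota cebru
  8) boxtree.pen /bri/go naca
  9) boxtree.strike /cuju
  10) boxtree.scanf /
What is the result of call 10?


Answer: [bri/, tet]

Derivation:
~$ ledger.recall k→flupled
:: 1740-01-12
~$ boxtree.pen p→/tet c→sokople
:: created
~$ boxtree.strike p→/tet
:: ok
~$ boxtree.rehome s→/tislizem d→/tet
:: ok
~$ boxtree.pen p→/cuju c→we
:: created
~$ ledger.lodge k→pladuplam v→-299
:: nil
~$ boxtree.pen p→/bri/smota c→cebru
:: overwrote
~$ boxtree.pen p→/bri/go c→naca
:: created
~$ boxtree.strike p→/cuju
:: ok
~$ boxtree.scanf p→/
:: [bri/, tet]


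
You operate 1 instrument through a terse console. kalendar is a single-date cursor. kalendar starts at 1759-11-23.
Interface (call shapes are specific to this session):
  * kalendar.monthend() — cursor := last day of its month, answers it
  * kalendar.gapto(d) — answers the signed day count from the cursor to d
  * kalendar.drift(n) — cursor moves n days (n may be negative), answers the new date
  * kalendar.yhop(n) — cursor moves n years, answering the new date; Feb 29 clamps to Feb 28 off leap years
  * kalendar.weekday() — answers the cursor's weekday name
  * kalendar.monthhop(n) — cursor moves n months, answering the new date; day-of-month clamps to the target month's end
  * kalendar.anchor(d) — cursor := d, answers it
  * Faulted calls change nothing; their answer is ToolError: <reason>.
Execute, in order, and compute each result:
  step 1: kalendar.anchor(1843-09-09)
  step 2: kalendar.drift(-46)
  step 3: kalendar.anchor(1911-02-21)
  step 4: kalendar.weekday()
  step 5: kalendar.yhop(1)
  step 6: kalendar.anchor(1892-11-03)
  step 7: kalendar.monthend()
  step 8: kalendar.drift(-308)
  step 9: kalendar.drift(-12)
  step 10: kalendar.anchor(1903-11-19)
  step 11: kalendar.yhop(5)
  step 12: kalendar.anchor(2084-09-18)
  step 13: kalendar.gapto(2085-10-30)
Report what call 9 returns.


==> anchor(d: 1843-09-09)
<== 1843-09-09
==> drift(n: -46)
<== 1843-07-25
==> anchor(d: 1911-02-21)
<== 1911-02-21
==> weekday()
<== Tuesday
==> yhop(n: 1)
<== 1912-02-21
==> anchor(d: 1892-11-03)
<== 1892-11-03
==> monthend()
<== 1892-11-30
==> drift(n: -308)
<== 1892-01-27
==> drift(n: -12)
<== 1892-01-15
==> anchor(d: 1903-11-19)
<== 1903-11-19
==> yhop(n: 5)
<== 1908-11-19
==> anchor(d: 2084-09-18)
<== 2084-09-18
==> gapto(d: 2085-10-30)
<== 407

Answer: 1892-01-15


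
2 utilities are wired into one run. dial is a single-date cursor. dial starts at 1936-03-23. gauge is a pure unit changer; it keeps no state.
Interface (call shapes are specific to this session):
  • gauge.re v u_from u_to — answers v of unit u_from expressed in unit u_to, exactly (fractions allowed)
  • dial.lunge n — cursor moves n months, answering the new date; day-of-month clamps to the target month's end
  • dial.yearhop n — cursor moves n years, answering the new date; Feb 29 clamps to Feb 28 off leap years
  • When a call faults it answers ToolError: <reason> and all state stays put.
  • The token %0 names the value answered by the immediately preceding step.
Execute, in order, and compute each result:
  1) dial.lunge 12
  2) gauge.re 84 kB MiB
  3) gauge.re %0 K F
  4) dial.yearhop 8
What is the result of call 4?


Answer: 1945-03-23

Derivation:
I try lunge passing n: 12, and see 1937-03-23.
I run re passing v: 84, u_from: kB, u_to: MiB, and get 2625/32768.
Now I run re passing v: %0, u_from: K, u_to: F, — result: -376443539/819200.
Then yearhop passing n: 8, yielding 1945-03-23.


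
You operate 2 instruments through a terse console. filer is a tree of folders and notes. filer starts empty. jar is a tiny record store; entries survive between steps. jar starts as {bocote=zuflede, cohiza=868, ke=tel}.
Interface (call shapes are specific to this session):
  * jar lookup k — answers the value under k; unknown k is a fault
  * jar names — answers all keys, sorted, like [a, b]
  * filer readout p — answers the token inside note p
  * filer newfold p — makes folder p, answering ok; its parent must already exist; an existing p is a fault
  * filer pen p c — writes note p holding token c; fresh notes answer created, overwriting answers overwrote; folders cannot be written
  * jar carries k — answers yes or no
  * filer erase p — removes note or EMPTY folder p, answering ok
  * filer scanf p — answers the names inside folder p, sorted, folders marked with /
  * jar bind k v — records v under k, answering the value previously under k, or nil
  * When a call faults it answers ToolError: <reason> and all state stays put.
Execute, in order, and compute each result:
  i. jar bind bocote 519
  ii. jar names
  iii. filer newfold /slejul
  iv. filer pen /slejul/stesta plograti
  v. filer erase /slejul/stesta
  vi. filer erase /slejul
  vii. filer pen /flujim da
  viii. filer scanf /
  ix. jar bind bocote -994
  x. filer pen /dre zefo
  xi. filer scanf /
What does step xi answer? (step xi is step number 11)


# 1. jar bind(bocote, 519) : zuflede
# 2. jar names() : [bocote, cohiza, ke]
# 3. filer newfold(/slejul) : ok
# 4. filer pen(/slejul/stesta, plograti) : created
# 5. filer erase(/slejul/stesta) : ok
# 6. filer erase(/slejul) : ok
# 7. filer pen(/flujim, da) : created
# 8. filer scanf(/) : [flujim]
# 9. jar bind(bocote, -994) : 519
# 10. filer pen(/dre, zefo) : created
# 11. filer scanf(/) : [dre, flujim]

Answer: [dre, flujim]


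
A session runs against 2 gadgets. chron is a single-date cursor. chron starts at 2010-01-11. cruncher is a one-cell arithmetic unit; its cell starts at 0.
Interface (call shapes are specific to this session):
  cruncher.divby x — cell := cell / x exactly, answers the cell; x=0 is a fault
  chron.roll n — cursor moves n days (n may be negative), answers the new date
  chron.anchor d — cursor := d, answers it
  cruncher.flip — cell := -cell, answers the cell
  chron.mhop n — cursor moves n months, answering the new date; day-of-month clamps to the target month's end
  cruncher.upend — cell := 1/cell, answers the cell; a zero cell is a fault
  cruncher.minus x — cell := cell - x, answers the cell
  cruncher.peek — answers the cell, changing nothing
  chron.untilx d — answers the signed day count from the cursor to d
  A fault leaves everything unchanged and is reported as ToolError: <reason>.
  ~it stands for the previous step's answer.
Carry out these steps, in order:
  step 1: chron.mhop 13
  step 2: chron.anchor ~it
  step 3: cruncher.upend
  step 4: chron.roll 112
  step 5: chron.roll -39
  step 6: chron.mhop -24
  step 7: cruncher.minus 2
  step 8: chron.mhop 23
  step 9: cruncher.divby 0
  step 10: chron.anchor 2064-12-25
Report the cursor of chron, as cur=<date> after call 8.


# mhop(n=13) == 2011-02-11
# anchor(d=~it) == 2011-02-11
# upend() == ToolError: reciprocal of zero
# roll(n=112) == 2011-06-03
# roll(n=-39) == 2011-04-25
# mhop(n=-24) == 2009-04-25
# minus(x=2) == -2
# mhop(n=23) == 2011-03-25
# divby(x=0) == ToolError: division by zero
# anchor(d=2064-12-25) == 2064-12-25

Answer: cur=2011-03-25


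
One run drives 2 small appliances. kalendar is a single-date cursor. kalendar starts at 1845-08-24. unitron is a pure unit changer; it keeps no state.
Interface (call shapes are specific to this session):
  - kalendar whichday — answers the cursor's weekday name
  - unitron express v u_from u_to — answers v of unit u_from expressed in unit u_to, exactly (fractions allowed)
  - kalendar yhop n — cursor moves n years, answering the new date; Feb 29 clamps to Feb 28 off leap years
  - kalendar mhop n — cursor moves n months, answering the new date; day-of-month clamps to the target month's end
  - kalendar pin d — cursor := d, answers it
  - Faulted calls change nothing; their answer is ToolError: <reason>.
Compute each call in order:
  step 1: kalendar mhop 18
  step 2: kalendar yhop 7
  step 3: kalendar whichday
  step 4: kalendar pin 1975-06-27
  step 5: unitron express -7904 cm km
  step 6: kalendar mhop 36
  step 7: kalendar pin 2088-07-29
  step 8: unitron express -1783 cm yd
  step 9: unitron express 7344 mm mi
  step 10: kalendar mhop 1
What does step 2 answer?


Answer: 1854-02-24

Derivation:
Act: kalendar mhop[n='18']
Obs: 1847-02-24
Act: kalendar yhop[n='7']
Obs: 1854-02-24
Act: kalendar whichday[]
Obs: Friday
Act: kalendar pin[d='1975-06-27']
Obs: 1975-06-27
Act: unitron express[v='-7904'; u_from='cm'; u_to='km']
Obs: -247/3125
Act: kalendar mhop[n='36']
Obs: 1978-06-27
Act: kalendar pin[d='2088-07-29']
Obs: 2088-07-29
Act: unitron express[v='-1783'; u_from='cm'; u_to='yd']
Obs: -44575/2286
Act: unitron express[v='7344'; u_from='mm'; u_to='mi']
Obs: 51/11176
Act: kalendar mhop[n='1']
Obs: 2088-08-29


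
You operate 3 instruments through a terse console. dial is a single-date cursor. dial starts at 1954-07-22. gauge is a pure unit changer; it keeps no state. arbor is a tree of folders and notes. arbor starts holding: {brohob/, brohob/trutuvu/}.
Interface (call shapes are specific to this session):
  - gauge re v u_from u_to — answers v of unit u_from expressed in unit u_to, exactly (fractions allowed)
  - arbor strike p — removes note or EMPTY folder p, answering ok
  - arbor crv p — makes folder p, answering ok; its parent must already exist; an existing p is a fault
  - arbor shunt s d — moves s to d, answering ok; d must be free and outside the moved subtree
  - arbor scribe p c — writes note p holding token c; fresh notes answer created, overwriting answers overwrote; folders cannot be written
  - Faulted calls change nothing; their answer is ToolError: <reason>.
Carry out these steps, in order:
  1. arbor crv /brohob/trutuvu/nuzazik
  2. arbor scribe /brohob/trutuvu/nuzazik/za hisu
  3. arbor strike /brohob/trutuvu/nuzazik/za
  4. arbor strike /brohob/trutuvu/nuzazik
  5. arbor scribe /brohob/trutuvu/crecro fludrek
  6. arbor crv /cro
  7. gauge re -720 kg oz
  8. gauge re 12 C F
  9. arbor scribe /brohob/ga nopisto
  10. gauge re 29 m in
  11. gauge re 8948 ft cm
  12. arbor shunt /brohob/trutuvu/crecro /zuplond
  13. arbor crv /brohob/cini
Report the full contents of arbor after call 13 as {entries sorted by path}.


Answer: {brohob/, brohob/cini/, brohob/ga=nopisto, brohob/trutuvu/, cro/, zuplond=fludrek}

Derivation:
==> arbor crv(p='/brohob/trutuvu/nuzazik')
<== ok
==> arbor scribe(p='/brohob/trutuvu/nuzazik/za', c='hisu')
<== created
==> arbor strike(p='/brohob/trutuvu/nuzazik/za')
<== ok
==> arbor strike(p='/brohob/trutuvu/nuzazik')
<== ok
==> arbor scribe(p='/brohob/trutuvu/crecro', c='fludrek')
<== created
==> arbor crv(p='/cro')
<== ok
==> gauge re(v='-720', u_from='kg', u_to='oz')
<== -1152000000000/45359237
==> gauge re(v='12', u_from='C', u_to='F')
<== 268/5
==> arbor scribe(p='/brohob/ga', c='nopisto')
<== created
==> gauge re(v='29', u_from='m', u_to='in')
<== 145000/127
==> gauge re(v='8948', u_from='ft', u_to='cm')
<== 6818376/25
==> arbor shunt(s='/brohob/trutuvu/crecro', d='/zuplond')
<== ok
==> arbor crv(p='/brohob/cini')
<== ok


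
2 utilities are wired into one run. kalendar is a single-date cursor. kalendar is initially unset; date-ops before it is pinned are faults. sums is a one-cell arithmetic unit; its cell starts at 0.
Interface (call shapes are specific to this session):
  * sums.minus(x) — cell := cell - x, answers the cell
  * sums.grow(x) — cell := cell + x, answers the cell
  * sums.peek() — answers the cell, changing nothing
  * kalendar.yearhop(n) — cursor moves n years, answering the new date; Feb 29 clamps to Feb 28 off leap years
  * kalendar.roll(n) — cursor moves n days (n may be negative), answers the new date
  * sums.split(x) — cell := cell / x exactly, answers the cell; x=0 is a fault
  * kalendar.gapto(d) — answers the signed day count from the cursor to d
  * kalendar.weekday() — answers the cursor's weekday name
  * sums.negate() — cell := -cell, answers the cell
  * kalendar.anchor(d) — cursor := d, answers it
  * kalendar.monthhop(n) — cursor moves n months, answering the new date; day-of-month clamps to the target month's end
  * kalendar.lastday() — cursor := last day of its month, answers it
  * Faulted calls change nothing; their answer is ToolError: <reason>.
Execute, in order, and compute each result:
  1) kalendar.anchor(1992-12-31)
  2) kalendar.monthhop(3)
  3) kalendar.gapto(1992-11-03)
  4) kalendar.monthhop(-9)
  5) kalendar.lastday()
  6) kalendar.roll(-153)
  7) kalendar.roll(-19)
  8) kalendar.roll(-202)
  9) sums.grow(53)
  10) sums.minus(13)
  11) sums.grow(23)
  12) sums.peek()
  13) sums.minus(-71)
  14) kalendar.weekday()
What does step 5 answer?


Answer: 1992-06-30

Derivation:
Step: kalendar.anchor[d: 1992-12-31]
Result: 1992-12-31
Step: kalendar.monthhop[n: 3]
Result: 1993-03-31
Step: kalendar.gapto[d: 1992-11-03]
Result: -148
Step: kalendar.monthhop[n: -9]
Result: 1992-06-30
Step: kalendar.lastday[]
Result: 1992-06-30
Step: kalendar.roll[n: -153]
Result: 1992-01-29
Step: kalendar.roll[n: -19]
Result: 1992-01-10
Step: kalendar.roll[n: -202]
Result: 1991-06-22
Step: sums.grow[x: 53]
Result: 53
Step: sums.minus[x: 13]
Result: 40
Step: sums.grow[x: 23]
Result: 63
Step: sums.peek[]
Result: 63
Step: sums.minus[x: -71]
Result: 134
Step: kalendar.weekday[]
Result: Saturday


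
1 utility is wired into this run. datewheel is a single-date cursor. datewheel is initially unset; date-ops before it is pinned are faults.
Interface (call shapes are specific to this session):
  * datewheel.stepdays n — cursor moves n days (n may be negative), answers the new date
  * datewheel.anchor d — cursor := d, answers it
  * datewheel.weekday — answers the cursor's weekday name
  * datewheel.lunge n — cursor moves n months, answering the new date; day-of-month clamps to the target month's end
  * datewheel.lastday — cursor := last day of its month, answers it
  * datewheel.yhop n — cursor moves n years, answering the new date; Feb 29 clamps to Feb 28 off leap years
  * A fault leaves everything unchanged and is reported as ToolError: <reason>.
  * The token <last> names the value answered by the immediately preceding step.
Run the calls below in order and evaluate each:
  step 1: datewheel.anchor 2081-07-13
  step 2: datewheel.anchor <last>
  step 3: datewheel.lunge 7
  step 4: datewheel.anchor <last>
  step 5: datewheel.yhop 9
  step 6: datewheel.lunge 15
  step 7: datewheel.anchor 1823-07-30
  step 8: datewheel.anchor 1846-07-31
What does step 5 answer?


Act: datewheel.anchor[d→2081-07-13]
Obs: 2081-07-13
Act: datewheel.anchor[d→<last>]
Obs: 2081-07-13
Act: datewheel.lunge[n→7]
Obs: 2082-02-13
Act: datewheel.anchor[d→<last>]
Obs: 2082-02-13
Act: datewheel.yhop[n→9]
Obs: 2091-02-13
Act: datewheel.lunge[n→15]
Obs: 2092-05-13
Act: datewheel.anchor[d→1823-07-30]
Obs: 1823-07-30
Act: datewheel.anchor[d→1846-07-31]
Obs: 1846-07-31

Answer: 2091-02-13


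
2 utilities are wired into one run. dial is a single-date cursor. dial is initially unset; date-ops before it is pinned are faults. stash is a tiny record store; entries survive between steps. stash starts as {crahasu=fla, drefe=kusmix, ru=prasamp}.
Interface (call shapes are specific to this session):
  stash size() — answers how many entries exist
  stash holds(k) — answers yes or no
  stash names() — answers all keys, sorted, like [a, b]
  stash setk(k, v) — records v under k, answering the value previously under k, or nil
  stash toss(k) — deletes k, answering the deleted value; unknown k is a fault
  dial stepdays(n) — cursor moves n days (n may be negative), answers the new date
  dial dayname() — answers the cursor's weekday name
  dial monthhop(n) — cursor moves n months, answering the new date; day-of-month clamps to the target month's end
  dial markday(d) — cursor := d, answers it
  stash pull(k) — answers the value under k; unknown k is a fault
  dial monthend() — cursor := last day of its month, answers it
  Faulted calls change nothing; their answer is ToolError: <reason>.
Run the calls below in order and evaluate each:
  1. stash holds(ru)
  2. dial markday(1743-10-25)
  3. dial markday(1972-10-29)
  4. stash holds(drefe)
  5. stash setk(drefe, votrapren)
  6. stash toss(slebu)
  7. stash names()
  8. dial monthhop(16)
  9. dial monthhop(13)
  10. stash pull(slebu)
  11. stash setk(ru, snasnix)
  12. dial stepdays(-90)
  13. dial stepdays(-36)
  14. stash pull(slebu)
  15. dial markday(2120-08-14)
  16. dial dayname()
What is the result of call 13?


Answer: 1974-11-22

Derivation:
>> stash holds(k='ru')
<< yes
>> dial markday(d='1743-10-25')
<< 1743-10-25
>> dial markday(d='1972-10-29')
<< 1972-10-29
>> stash holds(k='drefe')
<< yes
>> stash setk(k='drefe', v='votrapren')
<< kusmix
>> stash toss(k='slebu')
<< ToolError: no such key slebu
>> stash names()
<< [crahasu, drefe, ru]
>> dial monthhop(n='16')
<< 1974-02-28
>> dial monthhop(n='13')
<< 1975-03-28
>> stash pull(k='slebu')
<< ToolError: no such key slebu
>> stash setk(k='ru', v='snasnix')
<< prasamp
>> dial stepdays(n='-90')
<< 1974-12-28
>> dial stepdays(n='-36')
<< 1974-11-22
>> stash pull(k='slebu')
<< ToolError: no such key slebu
>> dial markday(d='2120-08-14')
<< 2120-08-14
>> dial dayname()
<< Wednesday
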